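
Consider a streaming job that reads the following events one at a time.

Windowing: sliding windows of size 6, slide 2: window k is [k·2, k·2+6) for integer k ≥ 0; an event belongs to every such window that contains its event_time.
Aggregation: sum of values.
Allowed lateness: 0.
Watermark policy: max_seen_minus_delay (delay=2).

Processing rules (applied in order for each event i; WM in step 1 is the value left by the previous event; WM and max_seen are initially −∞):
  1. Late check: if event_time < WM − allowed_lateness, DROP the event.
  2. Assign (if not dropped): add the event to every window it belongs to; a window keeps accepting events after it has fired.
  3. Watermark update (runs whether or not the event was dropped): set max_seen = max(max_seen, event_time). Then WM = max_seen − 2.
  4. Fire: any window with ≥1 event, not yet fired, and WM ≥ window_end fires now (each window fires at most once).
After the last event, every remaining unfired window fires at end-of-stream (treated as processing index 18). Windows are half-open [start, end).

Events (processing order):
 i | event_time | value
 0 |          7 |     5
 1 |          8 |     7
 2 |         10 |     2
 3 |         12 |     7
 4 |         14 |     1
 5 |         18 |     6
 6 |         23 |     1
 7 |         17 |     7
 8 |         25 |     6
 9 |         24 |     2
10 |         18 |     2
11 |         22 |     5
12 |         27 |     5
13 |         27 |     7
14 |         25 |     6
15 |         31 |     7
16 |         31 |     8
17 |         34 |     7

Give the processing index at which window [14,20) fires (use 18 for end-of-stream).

i=0 t=7 v=5: → [6,12),[4,10),[2,8); WM=5
i=1 t=8 v=7: → [8,14),[6,12),[4,10); WM=6
i=2 t=10 v=2: → [10,16),[8,14),[6,12); WM=8; [2,8) fires=5
i=3 t=12 v=7: → [12,18),[10,16),[8,14); WM=10; [4,10) fires=12
i=4 t=14 v=1: → [14,20),[12,18),[10,16); WM=12; [6,12) fires=14
i=5 t=18 v=6: → [18,24),[16,22),[14,20); WM=16; [8,14) fires=16 [10,16) fires=10
i=6 t=23 v=1: → [22,28),[20,26),[18,24); WM=21; [12,18) fires=8 [14,20) fires=7
i=7 t=17 v=7: DROP (t<21-0); WM=21
i=8 t=25 v=6: → [24,30),[22,28),[20,26); WM=23; [16,22) fires=6
i=9 t=24 v=2: → [24,30),[22,28),[20,26); WM=23
i=10 t=18 v=2: DROP (t<23-0); WM=23
i=11 t=22 v=5: DROP (t<23-0); WM=23
i=12 t=27 v=5: → [26,32),[24,30),[22,28); WM=25; [18,24) fires=7
i=13 t=27 v=7: → [26,32),[24,30),[22,28); WM=25
i=14 t=25 v=6: → [24,30),[22,28),[20,26); WM=25
i=15 t=31 v=7: → [30,36),[28,34),[26,32); WM=29; [20,26) fires=15 [22,28) fires=27
i=16 t=31 v=8: → [30,36),[28,34),[26,32); WM=29
i=17 t=34 v=7: → [34,40),[32,38),[30,36); WM=32; [24,30) fires=26 [26,32) fires=27

6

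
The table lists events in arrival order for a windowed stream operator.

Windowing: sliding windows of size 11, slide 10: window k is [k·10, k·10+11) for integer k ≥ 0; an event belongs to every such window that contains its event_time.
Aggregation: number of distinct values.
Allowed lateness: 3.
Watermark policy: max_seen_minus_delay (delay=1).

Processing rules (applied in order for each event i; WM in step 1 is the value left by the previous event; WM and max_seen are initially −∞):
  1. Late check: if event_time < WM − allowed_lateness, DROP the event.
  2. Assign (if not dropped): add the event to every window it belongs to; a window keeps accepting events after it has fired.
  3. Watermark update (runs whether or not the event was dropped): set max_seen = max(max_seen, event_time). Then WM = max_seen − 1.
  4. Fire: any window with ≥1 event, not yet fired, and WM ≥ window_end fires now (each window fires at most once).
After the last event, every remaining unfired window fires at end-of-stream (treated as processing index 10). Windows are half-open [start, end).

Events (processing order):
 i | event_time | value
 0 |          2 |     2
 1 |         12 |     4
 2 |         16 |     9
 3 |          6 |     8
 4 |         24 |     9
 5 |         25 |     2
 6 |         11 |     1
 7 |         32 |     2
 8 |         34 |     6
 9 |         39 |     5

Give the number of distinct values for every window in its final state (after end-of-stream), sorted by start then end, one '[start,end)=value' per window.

i=0 t=2 v=2: → [0,11); WM=1
i=1 t=12 v=4: → [10,21); WM=11; [0,11) fires=1
i=2 t=16 v=9: → [10,21); WM=15
i=3 t=6 v=8: DROP (t<15-3); WM=15
i=4 t=24 v=9: → [20,31); WM=23; [10,21) fires=2
i=5 t=25 v=2: → [20,31); WM=24
i=6 t=11 v=1: DROP (t<24-3); WM=24
i=7 t=32 v=2: → [30,41); WM=31; [20,31) fires=2
i=8 t=34 v=6: → [30,41); WM=33
i=9 t=39 v=5: → [30,41); WM=38

[0,11)=1 [10,21)=2 [20,31)=2 [30,41)=3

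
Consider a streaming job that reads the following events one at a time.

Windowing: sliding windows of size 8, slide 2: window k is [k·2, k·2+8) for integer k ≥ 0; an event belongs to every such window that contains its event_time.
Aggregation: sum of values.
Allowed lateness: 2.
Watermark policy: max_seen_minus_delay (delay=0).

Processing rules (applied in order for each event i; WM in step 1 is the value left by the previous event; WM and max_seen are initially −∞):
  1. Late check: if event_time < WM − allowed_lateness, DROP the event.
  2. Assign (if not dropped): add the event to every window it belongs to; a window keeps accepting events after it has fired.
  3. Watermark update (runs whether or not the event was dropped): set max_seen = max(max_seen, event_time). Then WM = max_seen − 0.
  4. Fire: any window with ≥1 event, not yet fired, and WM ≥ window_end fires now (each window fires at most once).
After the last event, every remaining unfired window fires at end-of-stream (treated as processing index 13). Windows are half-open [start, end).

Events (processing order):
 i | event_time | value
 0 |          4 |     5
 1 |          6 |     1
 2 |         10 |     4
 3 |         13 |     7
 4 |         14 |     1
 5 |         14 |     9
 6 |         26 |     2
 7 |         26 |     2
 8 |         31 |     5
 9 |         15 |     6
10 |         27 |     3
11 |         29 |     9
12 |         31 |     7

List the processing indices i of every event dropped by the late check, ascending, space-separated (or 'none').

i=0 t=4 v=5: → [4,12),[2,10),[0,8); WM=4
i=1 t=6 v=1: → [6,14),[4,12),[2,10),[0,8); WM=6
i=2 t=10 v=4: → [10,18),[8,16),[6,14),[4,12); WM=10; [0,8) fires=6 [2,10) fires=6
i=3 t=13 v=7: → [12,20),[10,18),[8,16),[6,14); WM=13; [4,12) fires=10
i=4 t=14 v=1: → [14,22),[12,20),[10,18),[8,16); WM=14; [6,14) fires=12
i=5 t=14 v=9: → [14,22),[12,20),[10,18),[8,16); WM=14
i=6 t=26 v=2: → [26,34),[24,32),[22,30),[20,28); WM=26; [8,16) fires=21 [10,18) fires=21 [12,20) fires=17 [14,22) fires=10
i=7 t=26 v=2: → [26,34),[24,32),[22,30),[20,28); WM=26
i=8 t=31 v=5: → [30,38),[28,36),[26,34),[24,32); WM=31; [20,28) fires=4 [22,30) fires=4
i=9 t=15 v=6: DROP (t<31-2); WM=31
i=10 t=27 v=3: DROP (t<31-2); WM=31
i=11 t=29 v=9: → [28,36),[26,34),[24,32),[22,30); WM=31
i=12 t=31 v=7: → [30,38),[28,36),[26,34),[24,32); WM=31

9 10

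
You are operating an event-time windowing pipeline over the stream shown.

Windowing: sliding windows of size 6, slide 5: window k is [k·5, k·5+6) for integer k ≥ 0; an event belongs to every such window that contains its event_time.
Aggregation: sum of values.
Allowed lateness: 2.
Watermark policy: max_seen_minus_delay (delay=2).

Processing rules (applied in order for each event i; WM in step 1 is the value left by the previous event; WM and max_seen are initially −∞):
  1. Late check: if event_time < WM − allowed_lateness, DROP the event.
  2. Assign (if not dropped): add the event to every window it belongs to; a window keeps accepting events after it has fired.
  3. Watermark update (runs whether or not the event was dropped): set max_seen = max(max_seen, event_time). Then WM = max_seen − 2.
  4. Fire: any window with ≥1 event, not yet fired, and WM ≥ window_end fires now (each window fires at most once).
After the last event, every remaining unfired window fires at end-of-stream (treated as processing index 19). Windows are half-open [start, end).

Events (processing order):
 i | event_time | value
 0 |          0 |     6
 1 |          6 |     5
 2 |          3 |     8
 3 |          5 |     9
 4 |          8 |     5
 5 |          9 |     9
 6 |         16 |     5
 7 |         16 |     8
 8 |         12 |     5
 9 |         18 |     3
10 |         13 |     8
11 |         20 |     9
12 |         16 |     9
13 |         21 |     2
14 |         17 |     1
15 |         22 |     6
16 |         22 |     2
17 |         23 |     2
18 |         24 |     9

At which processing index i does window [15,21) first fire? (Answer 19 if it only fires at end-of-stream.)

i=0 t=0 v=6: → [0,6); WM=-2
i=1 t=6 v=5: → [5,11); WM=4
i=2 t=3 v=8: → [0,6); WM=4
i=3 t=5 v=9: → [5,11),[0,6); WM=4
i=4 t=8 v=5: → [5,11); WM=6; [0,6) fires=23
i=5 t=9 v=9: → [5,11); WM=7
i=6 t=16 v=5: → [15,21); WM=14; [5,11) fires=28
i=7 t=16 v=8: → [15,21); WM=14
i=8 t=12 v=5: → [10,16); WM=14
i=9 t=18 v=3: → [15,21); WM=16; [10,16) fires=5
i=10 t=13 v=8: DROP (t<16-2); WM=16
i=11 t=20 v=9: → [20,26),[15,21); WM=18
i=12 t=16 v=9: → [15,21); WM=18
i=13 t=21 v=2: → [20,26); WM=19
i=14 t=17 v=1: → [15,21); WM=19
i=15 t=22 v=6: → [20,26); WM=20
i=16 t=22 v=2: → [20,26); WM=20
i=17 t=23 v=2: → [20,26); WM=21; [15,21) fires=35
i=18 t=24 v=9: → [20,26); WM=22

17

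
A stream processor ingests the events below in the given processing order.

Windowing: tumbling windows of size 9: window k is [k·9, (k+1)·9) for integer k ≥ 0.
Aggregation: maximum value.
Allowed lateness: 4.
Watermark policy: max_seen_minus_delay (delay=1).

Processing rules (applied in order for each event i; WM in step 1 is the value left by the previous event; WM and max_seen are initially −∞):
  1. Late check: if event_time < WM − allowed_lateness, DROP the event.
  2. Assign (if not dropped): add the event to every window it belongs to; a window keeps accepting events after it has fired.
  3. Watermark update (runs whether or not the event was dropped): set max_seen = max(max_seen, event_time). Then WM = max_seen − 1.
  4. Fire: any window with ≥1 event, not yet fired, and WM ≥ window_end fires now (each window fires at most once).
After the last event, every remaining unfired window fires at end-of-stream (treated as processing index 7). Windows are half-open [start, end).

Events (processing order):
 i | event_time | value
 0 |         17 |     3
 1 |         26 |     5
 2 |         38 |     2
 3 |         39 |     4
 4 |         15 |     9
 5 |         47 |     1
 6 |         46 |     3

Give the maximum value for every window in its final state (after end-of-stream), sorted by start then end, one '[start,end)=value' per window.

[9,18)=3 [18,27)=5 [36,45)=4 [45,54)=3

i=0 t=17 v=3: → [9,18); WM=16
i=1 t=26 v=5: → [18,27); WM=25; [9,18) fires=3
i=2 t=38 v=2: → [36,45); WM=37; [18,27) fires=5
i=3 t=39 v=4: → [36,45); WM=38
i=4 t=15 v=9: DROP (t<38-4); WM=38
i=5 t=47 v=1: → [45,54); WM=46; [36,45) fires=4
i=6 t=46 v=3: → [45,54); WM=46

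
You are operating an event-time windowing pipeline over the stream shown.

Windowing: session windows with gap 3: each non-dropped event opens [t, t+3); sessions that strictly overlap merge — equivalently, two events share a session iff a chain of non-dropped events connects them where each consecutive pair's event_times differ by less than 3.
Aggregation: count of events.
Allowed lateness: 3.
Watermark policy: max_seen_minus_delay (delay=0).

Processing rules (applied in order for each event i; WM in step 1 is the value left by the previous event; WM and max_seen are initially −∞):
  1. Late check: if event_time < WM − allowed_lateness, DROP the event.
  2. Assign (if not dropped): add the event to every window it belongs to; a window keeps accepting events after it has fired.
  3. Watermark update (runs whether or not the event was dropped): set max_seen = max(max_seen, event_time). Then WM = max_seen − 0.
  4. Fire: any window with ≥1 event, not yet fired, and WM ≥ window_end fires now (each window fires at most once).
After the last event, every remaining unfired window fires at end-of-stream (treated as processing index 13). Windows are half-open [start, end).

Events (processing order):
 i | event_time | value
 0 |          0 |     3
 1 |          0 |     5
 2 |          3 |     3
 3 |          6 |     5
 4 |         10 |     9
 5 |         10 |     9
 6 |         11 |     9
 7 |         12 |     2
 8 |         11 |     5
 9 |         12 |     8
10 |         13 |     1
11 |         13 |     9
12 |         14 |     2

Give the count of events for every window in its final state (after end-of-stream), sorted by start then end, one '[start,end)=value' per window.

[0,3)=2 [3,6)=1 [6,9)=1 [10,17)=9

i=0 t=0 v=3: → [0,3); WM=0
i=1 t=0 v=5: → [0,3); WM=0
i=2 t=3 v=3: → [3,6); WM=3
i=3 t=6 v=5: → [6,9); WM=6
i=4 t=10 v=9: → [10,13); WM=10
i=5 t=10 v=9: → [10,13); WM=10
i=6 t=11 v=9: → [10,14); WM=11
i=7 t=12 v=2: → [10,15); WM=12
i=8 t=11 v=5: → [10,15); WM=12
i=9 t=12 v=8: → [10,15); WM=12
i=10 t=13 v=1: → [10,16); WM=13
i=11 t=13 v=9: → [10,16); WM=13
i=12 t=14 v=2: → [10,17); WM=14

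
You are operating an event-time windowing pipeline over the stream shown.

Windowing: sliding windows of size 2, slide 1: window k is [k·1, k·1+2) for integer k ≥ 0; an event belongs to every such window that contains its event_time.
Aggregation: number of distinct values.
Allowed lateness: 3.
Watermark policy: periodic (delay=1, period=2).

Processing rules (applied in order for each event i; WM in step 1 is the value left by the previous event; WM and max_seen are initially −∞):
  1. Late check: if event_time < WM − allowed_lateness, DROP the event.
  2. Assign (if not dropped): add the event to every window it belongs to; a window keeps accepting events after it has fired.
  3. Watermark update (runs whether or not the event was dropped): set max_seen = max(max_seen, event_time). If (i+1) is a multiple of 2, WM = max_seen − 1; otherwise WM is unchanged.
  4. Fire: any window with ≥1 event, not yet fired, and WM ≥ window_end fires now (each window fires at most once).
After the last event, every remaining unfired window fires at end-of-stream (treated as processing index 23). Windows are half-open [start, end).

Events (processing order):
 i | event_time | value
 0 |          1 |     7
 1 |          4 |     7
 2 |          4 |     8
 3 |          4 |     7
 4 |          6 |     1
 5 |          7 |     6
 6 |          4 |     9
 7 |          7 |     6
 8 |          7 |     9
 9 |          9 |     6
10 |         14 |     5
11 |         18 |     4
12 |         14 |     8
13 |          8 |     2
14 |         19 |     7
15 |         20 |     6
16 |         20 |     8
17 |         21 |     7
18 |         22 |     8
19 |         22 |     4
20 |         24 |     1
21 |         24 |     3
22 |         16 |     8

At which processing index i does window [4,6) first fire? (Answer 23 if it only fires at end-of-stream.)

5

i=0 t=1 v=7: → [1,3),[0,2); WM=−∞
i=1 t=4 v=7: → [4,6),[3,5); WM=3; [0,2) fires=1 [1,3) fires=1
i=2 t=4 v=8: → [4,6),[3,5); WM=3
i=3 t=4 v=7: → [4,6),[3,5); WM=3
i=4 t=6 v=1: → [6,8),[5,7); WM=3
i=5 t=7 v=6: → [7,9),[6,8); WM=6; [3,5) fires=2 [4,6) fires=2
i=6 t=4 v=9: → [4,6),[3,5); WM=6
i=7 t=7 v=6: → [7,9),[6,8); WM=6
i=8 t=7 v=9: → [7,9),[6,8); WM=6
i=9 t=9 v=6: → [9,11),[8,10); WM=8; [5,7) fires=1 [6,8) fires=3
i=10 t=14 v=5: → [14,16),[13,15); WM=8
i=11 t=18 v=4: → [18,20),[17,19); WM=17; [7,9) fires=2 [8,10) fires=1 [9,11) fires=1 [13,15) fires=1 [14,16) fires=1
i=12 t=14 v=8: → [14,16),[13,15); WM=17
i=13 t=8 v=2: DROP (t<17-3); WM=17
i=14 t=19 v=7: → [19,21),[18,20); WM=17
i=15 t=20 v=6: → [20,22),[19,21); WM=19; [17,19) fires=1
i=16 t=20 v=8: → [20,22),[19,21); WM=19
i=17 t=21 v=7: → [21,23),[20,22); WM=20; [18,20) fires=2
i=18 t=22 v=8: → [22,24),[21,23); WM=20
i=19 t=22 v=4: → [22,24),[21,23); WM=21; [19,21) fires=3
i=20 t=24 v=1: → [24,26),[23,25); WM=21
i=21 t=24 v=3: → [24,26),[23,25); WM=23; [20,22) fires=3 [21,23) fires=3
i=22 t=16 v=8: DROP (t<23-3); WM=23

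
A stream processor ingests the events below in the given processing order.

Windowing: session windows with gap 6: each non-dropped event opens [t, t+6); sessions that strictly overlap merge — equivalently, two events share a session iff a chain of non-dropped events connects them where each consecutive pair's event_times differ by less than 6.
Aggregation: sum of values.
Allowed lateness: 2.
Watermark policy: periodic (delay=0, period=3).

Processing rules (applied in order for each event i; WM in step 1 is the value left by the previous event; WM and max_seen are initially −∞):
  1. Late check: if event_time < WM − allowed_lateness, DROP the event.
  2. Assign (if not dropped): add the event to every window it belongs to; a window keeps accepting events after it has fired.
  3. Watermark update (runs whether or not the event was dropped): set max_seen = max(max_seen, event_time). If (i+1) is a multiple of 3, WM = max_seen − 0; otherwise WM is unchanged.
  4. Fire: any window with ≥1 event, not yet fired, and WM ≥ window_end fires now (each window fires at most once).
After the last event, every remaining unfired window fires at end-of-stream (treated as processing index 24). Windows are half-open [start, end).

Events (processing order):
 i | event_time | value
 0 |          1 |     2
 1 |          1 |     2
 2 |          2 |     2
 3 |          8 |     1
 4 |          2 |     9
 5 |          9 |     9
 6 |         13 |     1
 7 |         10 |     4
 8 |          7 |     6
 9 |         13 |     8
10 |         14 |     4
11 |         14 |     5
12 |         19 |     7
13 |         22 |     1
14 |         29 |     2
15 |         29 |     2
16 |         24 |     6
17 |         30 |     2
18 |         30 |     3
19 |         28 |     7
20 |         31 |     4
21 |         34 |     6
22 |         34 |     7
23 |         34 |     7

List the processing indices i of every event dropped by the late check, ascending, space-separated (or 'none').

i=0 t=1 v=2: → [1,7); WM=−∞
i=1 t=1 v=2: → [1,7); WM=−∞
i=2 t=2 v=2: → [1,8); WM=2
i=3 t=8 v=1: → [8,14); WM=2
i=4 t=2 v=9: → [1,8); WM=2
i=5 t=9 v=9: → [8,15); WM=9
i=6 t=13 v=1: → [8,19); WM=9
i=7 t=10 v=4: → [8,19); WM=9
i=8 t=7 v=6: → [1,19); WM=13
i=9 t=13 v=8: → [1,19); WM=13
i=10 t=14 v=4: → [1,20); WM=13
i=11 t=14 v=5: → [1,20); WM=14
i=12 t=19 v=7: → [1,25); WM=14
i=13 t=22 v=1: → [1,28); WM=14
i=14 t=29 v=2: → [29,35); WM=29
i=15 t=29 v=2: → [29,35); WM=29
i=16 t=24 v=6: DROP (t<29-2); WM=29
i=17 t=30 v=2: → [29,36); WM=30
i=18 t=30 v=3: → [29,36); WM=30
i=19 t=28 v=7: → [28,36); WM=30
i=20 t=31 v=4: → [28,37); WM=31
i=21 t=34 v=6: → [28,40); WM=31
i=22 t=34 v=7: → [28,40); WM=31
i=23 t=34 v=7: → [28,40); WM=34

16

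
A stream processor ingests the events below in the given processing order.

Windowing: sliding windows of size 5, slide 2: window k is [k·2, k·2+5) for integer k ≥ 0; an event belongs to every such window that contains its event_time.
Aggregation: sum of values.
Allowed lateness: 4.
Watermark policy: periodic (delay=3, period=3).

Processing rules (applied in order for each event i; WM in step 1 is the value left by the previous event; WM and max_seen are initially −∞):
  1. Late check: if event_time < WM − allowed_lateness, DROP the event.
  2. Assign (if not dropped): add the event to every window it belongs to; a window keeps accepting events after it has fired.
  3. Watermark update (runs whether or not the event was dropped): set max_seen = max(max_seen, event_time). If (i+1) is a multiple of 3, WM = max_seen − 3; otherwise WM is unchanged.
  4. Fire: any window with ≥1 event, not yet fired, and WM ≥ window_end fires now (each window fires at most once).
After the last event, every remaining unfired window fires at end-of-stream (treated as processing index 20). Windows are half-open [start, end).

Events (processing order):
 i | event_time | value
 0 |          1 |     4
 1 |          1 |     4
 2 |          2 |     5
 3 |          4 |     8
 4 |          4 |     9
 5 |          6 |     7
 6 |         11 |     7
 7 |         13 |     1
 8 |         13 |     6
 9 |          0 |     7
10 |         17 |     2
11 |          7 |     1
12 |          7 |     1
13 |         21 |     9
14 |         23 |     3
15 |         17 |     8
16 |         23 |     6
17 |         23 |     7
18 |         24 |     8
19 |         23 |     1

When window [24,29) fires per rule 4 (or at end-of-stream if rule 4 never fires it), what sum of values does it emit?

8

i=0 t=1 v=4: → [0,5); WM=−∞
i=1 t=1 v=4: → [0,5); WM=−∞
i=2 t=2 v=5: → [2,7),[0,5); WM=-1
i=3 t=4 v=8: → [4,9),[2,7),[0,5); WM=-1
i=4 t=4 v=9: → [4,9),[2,7),[0,5); WM=-1
i=5 t=6 v=7: → [6,11),[4,9),[2,7); WM=3
i=6 t=11 v=7: → [10,15),[8,13); WM=3
i=7 t=13 v=1: → [12,17),[10,15); WM=3
i=8 t=13 v=6: → [12,17),[10,15); WM=10; [0,5) fires=30 [2,7) fires=29 [4,9) fires=24
i=9 t=0 v=7: DROP (t<10-4); WM=10
i=10 t=17 v=2: → [16,21),[14,19); WM=10
i=11 t=7 v=1: → [6,11),[4,9); WM=14; [6,11) fires=8 [8,13) fires=7
i=12 t=7 v=1: DROP (t<14-4); WM=14
i=13 t=21 v=9: → [20,25),[18,23); WM=14
i=14 t=23 v=3: → [22,27),[20,25); WM=20; [10,15) fires=14 [12,17) fires=7 [14,19) fires=2
i=15 t=17 v=8: → [16,21),[14,19); WM=20
i=16 t=23 v=6: → [22,27),[20,25); WM=20
i=17 t=23 v=7: → [22,27),[20,25); WM=20
i=18 t=24 v=8: → [24,29),[22,27),[20,25); WM=20
i=19 t=23 v=1: → [22,27),[20,25); WM=20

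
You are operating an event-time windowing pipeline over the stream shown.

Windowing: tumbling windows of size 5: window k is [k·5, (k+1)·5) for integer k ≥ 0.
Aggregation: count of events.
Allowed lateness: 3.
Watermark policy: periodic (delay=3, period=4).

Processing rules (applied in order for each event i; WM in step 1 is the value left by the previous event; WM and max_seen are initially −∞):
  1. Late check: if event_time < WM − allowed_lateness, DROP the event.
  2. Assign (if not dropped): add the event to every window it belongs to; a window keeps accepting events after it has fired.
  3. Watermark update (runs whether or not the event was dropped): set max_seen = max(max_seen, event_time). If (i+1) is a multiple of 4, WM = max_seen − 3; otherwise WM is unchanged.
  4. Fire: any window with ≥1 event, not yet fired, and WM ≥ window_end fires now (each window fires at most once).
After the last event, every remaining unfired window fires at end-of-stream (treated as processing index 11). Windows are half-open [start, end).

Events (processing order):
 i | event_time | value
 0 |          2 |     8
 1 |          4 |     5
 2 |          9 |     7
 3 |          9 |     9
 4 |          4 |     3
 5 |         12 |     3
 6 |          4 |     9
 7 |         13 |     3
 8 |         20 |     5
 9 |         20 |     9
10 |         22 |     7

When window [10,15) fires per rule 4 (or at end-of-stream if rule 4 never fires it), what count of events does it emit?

2

i=0 t=2 v=8: → [0,5); WM=−∞
i=1 t=4 v=5: → [0,5); WM=−∞
i=2 t=9 v=7: → [5,10); WM=−∞
i=3 t=9 v=9: → [5,10); WM=6; [0,5) fires=2
i=4 t=4 v=3: → [0,5); WM=6
i=5 t=12 v=3: → [10,15); WM=6
i=6 t=4 v=9: → [0,5); WM=6
i=7 t=13 v=3: → [10,15); WM=10; [5,10) fires=2
i=8 t=20 v=5: → [20,25); WM=10
i=9 t=20 v=9: → [20,25); WM=10
i=10 t=22 v=7: → [20,25); WM=10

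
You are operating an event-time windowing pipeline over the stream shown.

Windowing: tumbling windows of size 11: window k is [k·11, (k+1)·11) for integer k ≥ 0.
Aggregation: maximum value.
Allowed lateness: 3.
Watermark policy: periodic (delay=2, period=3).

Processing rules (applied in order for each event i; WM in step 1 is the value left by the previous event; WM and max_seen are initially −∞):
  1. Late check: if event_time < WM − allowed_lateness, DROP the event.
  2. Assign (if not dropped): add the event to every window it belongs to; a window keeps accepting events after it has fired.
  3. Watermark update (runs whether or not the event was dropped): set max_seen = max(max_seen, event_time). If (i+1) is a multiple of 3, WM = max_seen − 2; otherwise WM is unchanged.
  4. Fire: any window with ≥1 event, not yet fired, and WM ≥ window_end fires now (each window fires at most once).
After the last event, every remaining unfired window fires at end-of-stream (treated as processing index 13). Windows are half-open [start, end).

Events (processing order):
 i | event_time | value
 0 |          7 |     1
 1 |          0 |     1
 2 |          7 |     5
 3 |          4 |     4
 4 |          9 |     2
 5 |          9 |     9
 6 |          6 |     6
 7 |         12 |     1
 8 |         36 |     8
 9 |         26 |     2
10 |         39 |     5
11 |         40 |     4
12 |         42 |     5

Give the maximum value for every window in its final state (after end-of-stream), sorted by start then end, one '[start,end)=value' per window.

i=0 t=7 v=1: → [0,11); WM=−∞
i=1 t=0 v=1: → [0,11); WM=−∞
i=2 t=7 v=5: → [0,11); WM=5
i=3 t=4 v=4: → [0,11); WM=5
i=4 t=9 v=2: → [0,11); WM=5
i=5 t=9 v=9: → [0,11); WM=7
i=6 t=6 v=6: → [0,11); WM=7
i=7 t=12 v=1: → [11,22); WM=7
i=8 t=36 v=8: → [33,44); WM=34; [0,11) fires=9 [11,22) fires=1
i=9 t=26 v=2: DROP (t<34-3); WM=34
i=10 t=39 v=5: → [33,44); WM=34
i=11 t=40 v=4: → [33,44); WM=38
i=12 t=42 v=5: → [33,44); WM=38

[0,11)=9 [11,22)=1 [33,44)=8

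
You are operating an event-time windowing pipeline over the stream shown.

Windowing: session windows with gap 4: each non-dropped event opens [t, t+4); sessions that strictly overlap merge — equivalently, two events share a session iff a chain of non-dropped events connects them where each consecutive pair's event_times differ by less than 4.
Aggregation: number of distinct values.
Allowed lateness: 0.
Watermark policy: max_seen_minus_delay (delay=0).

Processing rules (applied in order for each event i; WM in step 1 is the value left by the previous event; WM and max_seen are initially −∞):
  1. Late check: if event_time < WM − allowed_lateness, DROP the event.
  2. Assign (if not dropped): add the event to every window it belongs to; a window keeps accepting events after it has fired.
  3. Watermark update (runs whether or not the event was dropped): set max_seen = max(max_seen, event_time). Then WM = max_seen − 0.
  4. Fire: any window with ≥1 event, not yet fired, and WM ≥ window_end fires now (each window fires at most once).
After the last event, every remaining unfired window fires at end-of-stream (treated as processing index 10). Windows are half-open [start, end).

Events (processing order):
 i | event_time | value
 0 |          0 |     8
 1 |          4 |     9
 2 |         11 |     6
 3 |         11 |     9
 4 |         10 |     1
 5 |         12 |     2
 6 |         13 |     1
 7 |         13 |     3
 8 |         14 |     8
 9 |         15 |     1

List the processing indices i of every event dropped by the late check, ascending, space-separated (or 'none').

i=0 t=0 v=8: → [0,4); WM=0
i=1 t=4 v=9: → [4,8); WM=4
i=2 t=11 v=6: → [11,15); WM=11
i=3 t=11 v=9: → [11,15); WM=11
i=4 t=10 v=1: DROP (t<11-0); WM=11
i=5 t=12 v=2: → [11,16); WM=12
i=6 t=13 v=1: → [11,17); WM=13
i=7 t=13 v=3: → [11,17); WM=13
i=8 t=14 v=8: → [11,18); WM=14
i=9 t=15 v=1: → [11,19); WM=15

4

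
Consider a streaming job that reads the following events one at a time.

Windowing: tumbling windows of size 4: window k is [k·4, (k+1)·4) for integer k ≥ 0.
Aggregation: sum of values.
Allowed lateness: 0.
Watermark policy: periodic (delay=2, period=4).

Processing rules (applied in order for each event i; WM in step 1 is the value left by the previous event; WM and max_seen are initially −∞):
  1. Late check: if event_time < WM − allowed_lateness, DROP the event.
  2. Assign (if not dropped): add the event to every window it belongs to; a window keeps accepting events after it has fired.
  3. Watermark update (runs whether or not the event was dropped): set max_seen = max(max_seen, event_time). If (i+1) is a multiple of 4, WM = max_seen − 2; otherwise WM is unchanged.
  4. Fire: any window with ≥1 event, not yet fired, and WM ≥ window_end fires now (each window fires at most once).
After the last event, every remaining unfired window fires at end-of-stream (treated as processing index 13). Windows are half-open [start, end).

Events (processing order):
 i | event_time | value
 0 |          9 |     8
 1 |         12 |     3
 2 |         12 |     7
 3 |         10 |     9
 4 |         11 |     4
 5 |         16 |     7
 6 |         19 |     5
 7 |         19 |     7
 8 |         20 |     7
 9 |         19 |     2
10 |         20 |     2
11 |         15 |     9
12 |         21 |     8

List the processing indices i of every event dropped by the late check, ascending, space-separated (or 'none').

11

i=0 t=9 v=8: → [8,12); WM=−∞
i=1 t=12 v=3: → [12,16); WM=−∞
i=2 t=12 v=7: → [12,16); WM=−∞
i=3 t=10 v=9: → [8,12); WM=10
i=4 t=11 v=4: → [8,12); WM=10
i=5 t=16 v=7: → [16,20); WM=10
i=6 t=19 v=5: → [16,20); WM=10
i=7 t=19 v=7: → [16,20); WM=17; [8,12) fires=21 [12,16) fires=10
i=8 t=20 v=7: → [20,24); WM=17
i=9 t=19 v=2: → [16,20); WM=17
i=10 t=20 v=2: → [20,24); WM=17
i=11 t=15 v=9: DROP (t<17-0); WM=18
i=12 t=21 v=8: → [20,24); WM=18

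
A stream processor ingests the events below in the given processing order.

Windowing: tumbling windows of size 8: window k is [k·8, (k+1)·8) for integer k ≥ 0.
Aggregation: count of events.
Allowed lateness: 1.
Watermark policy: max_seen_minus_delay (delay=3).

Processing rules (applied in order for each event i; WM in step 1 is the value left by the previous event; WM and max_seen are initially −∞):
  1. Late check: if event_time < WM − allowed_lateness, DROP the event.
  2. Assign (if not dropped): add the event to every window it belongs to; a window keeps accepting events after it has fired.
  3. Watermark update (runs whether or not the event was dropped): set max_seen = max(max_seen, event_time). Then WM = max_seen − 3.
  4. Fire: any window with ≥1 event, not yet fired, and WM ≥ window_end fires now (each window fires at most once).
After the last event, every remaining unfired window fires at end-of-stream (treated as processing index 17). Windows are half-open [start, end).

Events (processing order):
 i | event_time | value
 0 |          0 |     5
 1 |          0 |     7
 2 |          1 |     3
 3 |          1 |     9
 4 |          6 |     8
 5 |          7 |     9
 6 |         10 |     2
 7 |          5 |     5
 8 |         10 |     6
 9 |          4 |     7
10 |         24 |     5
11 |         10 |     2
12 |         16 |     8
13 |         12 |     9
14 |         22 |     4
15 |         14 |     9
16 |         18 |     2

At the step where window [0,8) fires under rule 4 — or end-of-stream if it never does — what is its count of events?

i=0 t=0 v=5: → [0,8); WM=-3
i=1 t=0 v=7: → [0,8); WM=-3
i=2 t=1 v=3: → [0,8); WM=-2
i=3 t=1 v=9: → [0,8); WM=-2
i=4 t=6 v=8: → [0,8); WM=3
i=5 t=7 v=9: → [0,8); WM=4
i=6 t=10 v=2: → [8,16); WM=7
i=7 t=5 v=5: DROP (t<7-1); WM=7
i=8 t=10 v=6: → [8,16); WM=7
i=9 t=4 v=7: DROP (t<7-1); WM=7
i=10 t=24 v=5: → [24,32); WM=21; [0,8) fires=6 [8,16) fires=2
i=11 t=10 v=2: DROP (t<21-1); WM=21
i=12 t=16 v=8: DROP (t<21-1); WM=21
i=13 t=12 v=9: DROP (t<21-1); WM=21
i=14 t=22 v=4: → [16,24); WM=21
i=15 t=14 v=9: DROP (t<21-1); WM=21
i=16 t=18 v=2: DROP (t<21-1); WM=21

6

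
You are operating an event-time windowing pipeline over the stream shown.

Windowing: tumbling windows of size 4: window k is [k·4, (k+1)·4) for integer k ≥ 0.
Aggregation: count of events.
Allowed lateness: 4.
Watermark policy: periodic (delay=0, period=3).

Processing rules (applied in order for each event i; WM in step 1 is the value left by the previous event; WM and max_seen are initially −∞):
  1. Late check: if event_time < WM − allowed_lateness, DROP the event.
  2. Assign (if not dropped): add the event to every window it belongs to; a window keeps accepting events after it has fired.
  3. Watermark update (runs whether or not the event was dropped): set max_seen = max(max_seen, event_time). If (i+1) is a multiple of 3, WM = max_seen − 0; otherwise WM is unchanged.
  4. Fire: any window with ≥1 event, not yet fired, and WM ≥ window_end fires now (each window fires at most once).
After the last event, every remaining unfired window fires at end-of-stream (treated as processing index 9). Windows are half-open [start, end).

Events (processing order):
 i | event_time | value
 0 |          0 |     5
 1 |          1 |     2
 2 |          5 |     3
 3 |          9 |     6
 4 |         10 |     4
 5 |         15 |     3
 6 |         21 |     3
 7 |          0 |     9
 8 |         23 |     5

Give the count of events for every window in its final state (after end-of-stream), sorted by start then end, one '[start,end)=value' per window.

i=0 t=0 v=5: → [0,4); WM=−∞
i=1 t=1 v=2: → [0,4); WM=−∞
i=2 t=5 v=3: → [4,8); WM=5; [0,4) fires=2
i=3 t=9 v=6: → [8,12); WM=5
i=4 t=10 v=4: → [8,12); WM=5
i=5 t=15 v=3: → [12,16); WM=15; [4,8) fires=1 [8,12) fires=2
i=6 t=21 v=3: → [20,24); WM=15
i=7 t=0 v=9: DROP (t<15-4); WM=15
i=8 t=23 v=5: → [20,24); WM=23; [12,16) fires=1

[0,4)=2 [4,8)=1 [8,12)=2 [12,16)=1 [20,24)=2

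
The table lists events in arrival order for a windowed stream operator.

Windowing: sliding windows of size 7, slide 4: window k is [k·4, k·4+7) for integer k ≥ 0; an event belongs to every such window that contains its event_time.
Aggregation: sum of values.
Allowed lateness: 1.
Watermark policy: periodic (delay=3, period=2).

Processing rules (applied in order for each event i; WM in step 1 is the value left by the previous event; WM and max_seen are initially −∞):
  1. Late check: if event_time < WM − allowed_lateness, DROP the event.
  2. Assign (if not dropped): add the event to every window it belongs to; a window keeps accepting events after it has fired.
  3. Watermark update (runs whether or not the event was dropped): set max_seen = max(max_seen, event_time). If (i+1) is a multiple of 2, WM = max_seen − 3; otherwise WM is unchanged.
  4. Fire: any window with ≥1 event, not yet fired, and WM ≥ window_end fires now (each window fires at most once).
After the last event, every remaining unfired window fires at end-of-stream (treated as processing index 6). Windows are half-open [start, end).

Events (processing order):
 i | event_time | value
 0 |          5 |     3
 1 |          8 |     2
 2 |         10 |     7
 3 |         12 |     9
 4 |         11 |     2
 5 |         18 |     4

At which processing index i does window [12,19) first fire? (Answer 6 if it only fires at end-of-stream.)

i=0 t=5 v=3: → [4,11),[0,7); WM=−∞
i=1 t=8 v=2: → [8,15),[4,11); WM=5
i=2 t=10 v=7: → [8,15),[4,11); WM=5
i=3 t=12 v=9: → [12,19),[8,15); WM=9; [0,7) fires=3
i=4 t=11 v=2: → [8,15); WM=9
i=5 t=18 v=4: → [16,23),[12,19); WM=15; [4,11) fires=12 [8,15) fires=20

6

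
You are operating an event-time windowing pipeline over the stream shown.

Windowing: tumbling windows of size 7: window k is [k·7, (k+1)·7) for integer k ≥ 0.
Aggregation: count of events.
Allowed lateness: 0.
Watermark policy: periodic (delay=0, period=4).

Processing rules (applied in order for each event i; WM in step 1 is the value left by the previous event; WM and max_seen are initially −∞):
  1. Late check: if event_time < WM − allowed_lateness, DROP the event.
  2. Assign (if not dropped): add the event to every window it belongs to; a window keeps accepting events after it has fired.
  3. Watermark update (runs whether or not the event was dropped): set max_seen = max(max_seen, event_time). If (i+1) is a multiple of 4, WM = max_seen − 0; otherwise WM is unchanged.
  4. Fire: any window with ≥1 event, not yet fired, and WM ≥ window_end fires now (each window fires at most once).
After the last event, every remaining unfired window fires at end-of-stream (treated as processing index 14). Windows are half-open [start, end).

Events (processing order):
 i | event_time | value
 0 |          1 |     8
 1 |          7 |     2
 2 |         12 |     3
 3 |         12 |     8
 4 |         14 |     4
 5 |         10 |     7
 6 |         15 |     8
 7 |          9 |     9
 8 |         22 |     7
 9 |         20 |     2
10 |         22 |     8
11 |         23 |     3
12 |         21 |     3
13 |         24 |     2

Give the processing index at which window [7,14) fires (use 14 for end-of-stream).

7

i=0 t=1 v=8: → [0,7); WM=−∞
i=1 t=7 v=2: → [7,14); WM=−∞
i=2 t=12 v=3: → [7,14); WM=−∞
i=3 t=12 v=8: → [7,14); WM=12; [0,7) fires=1
i=4 t=14 v=4: → [14,21); WM=12
i=5 t=10 v=7: DROP (t<12-0); WM=12
i=6 t=15 v=8: → [14,21); WM=12
i=7 t=9 v=9: DROP (t<12-0); WM=15; [7,14) fires=3
i=8 t=22 v=7: → [21,28); WM=15
i=9 t=20 v=2: → [14,21); WM=15
i=10 t=22 v=8: → [21,28); WM=15
i=11 t=23 v=3: → [21,28); WM=23; [14,21) fires=3
i=12 t=21 v=3: DROP (t<23-0); WM=23
i=13 t=24 v=2: → [21,28); WM=23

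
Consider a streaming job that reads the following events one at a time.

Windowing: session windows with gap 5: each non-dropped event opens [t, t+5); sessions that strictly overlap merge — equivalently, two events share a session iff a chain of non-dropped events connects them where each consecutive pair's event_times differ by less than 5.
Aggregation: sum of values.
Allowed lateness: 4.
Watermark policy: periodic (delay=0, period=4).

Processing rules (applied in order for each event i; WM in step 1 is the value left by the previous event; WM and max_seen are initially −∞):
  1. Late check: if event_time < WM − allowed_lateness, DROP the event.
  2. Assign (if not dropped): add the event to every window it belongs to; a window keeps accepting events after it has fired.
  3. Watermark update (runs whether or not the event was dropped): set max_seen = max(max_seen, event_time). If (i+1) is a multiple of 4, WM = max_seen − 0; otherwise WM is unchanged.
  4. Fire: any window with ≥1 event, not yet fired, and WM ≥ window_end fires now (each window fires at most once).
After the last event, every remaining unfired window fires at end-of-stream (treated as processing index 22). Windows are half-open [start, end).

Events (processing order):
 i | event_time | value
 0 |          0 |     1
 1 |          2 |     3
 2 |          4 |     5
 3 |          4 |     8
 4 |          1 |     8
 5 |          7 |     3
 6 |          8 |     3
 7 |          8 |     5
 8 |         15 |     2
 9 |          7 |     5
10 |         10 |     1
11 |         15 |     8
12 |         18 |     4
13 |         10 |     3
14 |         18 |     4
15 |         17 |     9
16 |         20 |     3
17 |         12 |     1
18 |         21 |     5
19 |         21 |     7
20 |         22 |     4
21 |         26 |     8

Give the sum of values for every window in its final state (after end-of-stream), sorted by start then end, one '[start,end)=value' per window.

i=0 t=0 v=1: → [0,5); WM=−∞
i=1 t=2 v=3: → [0,7); WM=−∞
i=2 t=4 v=5: → [0,9); WM=−∞
i=3 t=4 v=8: → [0,9); WM=4
i=4 t=1 v=8: → [0,9); WM=4
i=5 t=7 v=3: → [0,12); WM=4
i=6 t=8 v=3: → [0,13); WM=4
i=7 t=8 v=5: → [0,13); WM=8
i=8 t=15 v=2: → [15,20); WM=8
i=9 t=7 v=5: → [0,13); WM=8
i=10 t=10 v=1: → [0,15); WM=8
i=11 t=15 v=8: → [15,20); WM=15
i=12 t=18 v=4: → [15,23); WM=15
i=13 t=10 v=3: DROP (t<15-4); WM=15
i=14 t=18 v=4: → [15,23); WM=15
i=15 t=17 v=9: → [15,23); WM=18
i=16 t=20 v=3: → [15,25); WM=18
i=17 t=12 v=1: DROP (t<18-4); WM=18
i=18 t=21 v=5: → [15,26); WM=18
i=19 t=21 v=7: → [15,26); WM=21
i=20 t=22 v=4: → [15,27); WM=21
i=21 t=26 v=8: → [15,31); WM=21

[0,15)=42 [15,31)=54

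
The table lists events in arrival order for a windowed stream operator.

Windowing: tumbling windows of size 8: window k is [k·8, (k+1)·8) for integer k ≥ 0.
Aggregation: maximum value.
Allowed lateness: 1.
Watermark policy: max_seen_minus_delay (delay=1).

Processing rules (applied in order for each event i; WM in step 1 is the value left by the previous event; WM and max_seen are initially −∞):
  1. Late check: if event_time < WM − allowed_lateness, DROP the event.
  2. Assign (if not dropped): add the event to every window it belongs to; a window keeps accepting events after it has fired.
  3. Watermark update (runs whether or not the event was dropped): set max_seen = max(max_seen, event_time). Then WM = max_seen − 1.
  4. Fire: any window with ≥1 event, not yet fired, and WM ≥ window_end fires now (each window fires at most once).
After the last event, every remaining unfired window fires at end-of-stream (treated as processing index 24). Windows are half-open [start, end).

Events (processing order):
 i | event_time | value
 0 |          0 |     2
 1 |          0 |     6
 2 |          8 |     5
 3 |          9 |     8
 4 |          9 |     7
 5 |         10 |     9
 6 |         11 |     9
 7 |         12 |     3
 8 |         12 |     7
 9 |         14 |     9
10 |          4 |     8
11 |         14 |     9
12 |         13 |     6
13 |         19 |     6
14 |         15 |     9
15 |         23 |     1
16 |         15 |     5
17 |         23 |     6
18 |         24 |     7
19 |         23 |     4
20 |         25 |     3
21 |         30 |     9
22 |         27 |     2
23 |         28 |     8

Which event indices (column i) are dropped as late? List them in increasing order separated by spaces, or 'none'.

10 14 16 22

i=0 t=0 v=2: → [0,8); WM=-1
i=1 t=0 v=6: → [0,8); WM=-1
i=2 t=8 v=5: → [8,16); WM=7
i=3 t=9 v=8: → [8,16); WM=8; [0,8) fires=6
i=4 t=9 v=7: → [8,16); WM=8
i=5 t=10 v=9: → [8,16); WM=9
i=6 t=11 v=9: → [8,16); WM=10
i=7 t=12 v=3: → [8,16); WM=11
i=8 t=12 v=7: → [8,16); WM=11
i=9 t=14 v=9: → [8,16); WM=13
i=10 t=4 v=8: DROP (t<13-1); WM=13
i=11 t=14 v=9: → [8,16); WM=13
i=12 t=13 v=6: → [8,16); WM=13
i=13 t=19 v=6: → [16,24); WM=18; [8,16) fires=9
i=14 t=15 v=9: DROP (t<18-1); WM=18
i=15 t=23 v=1: → [16,24); WM=22
i=16 t=15 v=5: DROP (t<22-1); WM=22
i=17 t=23 v=6: → [16,24); WM=22
i=18 t=24 v=7: → [24,32); WM=23
i=19 t=23 v=4: → [16,24); WM=23
i=20 t=25 v=3: → [24,32); WM=24; [16,24) fires=6
i=21 t=30 v=9: → [24,32); WM=29
i=22 t=27 v=2: DROP (t<29-1); WM=29
i=23 t=28 v=8: → [24,32); WM=29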